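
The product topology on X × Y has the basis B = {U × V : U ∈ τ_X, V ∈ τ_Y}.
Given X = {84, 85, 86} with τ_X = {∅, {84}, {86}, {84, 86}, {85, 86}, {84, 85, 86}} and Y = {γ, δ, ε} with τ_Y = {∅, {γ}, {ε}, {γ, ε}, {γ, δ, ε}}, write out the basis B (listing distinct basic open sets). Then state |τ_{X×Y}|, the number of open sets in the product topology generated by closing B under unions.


Basis B = {∅ × ∅, {84} × {γ}, {84} × {ε}, {86} × {γ}, {86} × {ε}, {84} × {γ, ε}, {84, 86} × {γ}, {84, 86} × {ε}, {85, 86} × {γ}, {85, 86} × {ε}, {86} × {γ, ε}, {84} × {γ, δ, ε}, {84, 85, 86} × {γ}, {84, 85, 86} × {ε}, {86} × {γ, δ, ε}, {84, 86} × {γ, ε}, {85, 86} × {γ, ε}, {84, 86} × {γ, δ, ε}, {84, 85, 86} × {γ, ε}, {85, 86} × {γ, δ, ε}, {84, 85, 86} × {γ, δ, ε}}; |τ_{X×Y}| = 70.

Enumerate products U × V with U ∈ τ_X, V ∈ τ_Y (deduplicated):
  ∅ × ∅ = {} (∅)
  {84} × {γ} = {(84,γ)}
  {84} × {ε} = {(84,ε)}
  {86} × {γ} = {(86,γ)}
  {86} × {ε} = {(86,ε)}
  {84} × {γ, ε} = {(84,γ), (84,ε)}
  {84, 86} × {γ} = {(84,γ), (86,γ)}
  {84, 86} × {ε} = {(84,ε), (86,ε)}
  {85, 86} × {γ} = {(85,γ), (86,γ)}
  {85, 86} × {ε} = {(85,ε), (86,ε)}
  {86} × {γ, ε} = {(86,γ), (86,ε)}
  {84} × {γ, δ, ε} = {(84,γ), (84,δ), (84,ε)}
  {84, 85, 86} × {γ} = {(84,γ), (85,γ), (86,γ)}
  {84, 85, 86} × {ε} = {(84,ε), (85,ε), (86,ε)}
  {86} × {γ, δ, ε} = {(86,γ), (86,δ), (86,ε)}
  {84, 86} × {γ, ε} = {(84,γ), (84,ε), (86,γ), (86,ε)}
  {85, 86} × {γ, ε} = {(85,γ), (85,ε), (86,γ), (86,ε)}
  {84, 86} × {γ, δ, ε} = {(84,γ), (84,δ), (84,ε), (86,γ), (86,δ), (86,ε)}
  {84, 85, 86} × {γ, ε} = {(84,γ), (84,ε), (85,γ), (85,ε), (86,γ), (86,ε)}
  {85, 86} × {γ, δ, ε} = {(85,γ), (85,δ), (85,ε), (86,γ), (86,δ), (86,ε)}
  {84, 85, 86} × {γ, δ, ε} = {(84,γ), (84,δ), (84,ε), (85,γ), (85,δ), (85,ε), (86,γ), (86,δ), (86,ε)}
These 21 distinct sets form the basis B.
Close under arbitrary unions to get τ_{X×Y}; counting gives |τ_{X×Y}| = 70.


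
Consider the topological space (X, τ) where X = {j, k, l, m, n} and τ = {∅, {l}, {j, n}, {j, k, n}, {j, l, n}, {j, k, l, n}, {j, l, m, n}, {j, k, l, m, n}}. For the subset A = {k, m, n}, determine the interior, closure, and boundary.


int(A) = ∅, cl(A) = {j, k, m, n}, ∂A = {j, k, m, n}.

Closed sets in (X, τ) are complements of opens:
  closed(X, τ) = {∅, {k}, {m}, {k, m}, {l, m}, {k, l, m}, {j, k, m, n}, {j, k, l, m, n}}.
int(A) = ⋃ {U ∈ τ : U ⊆ A}. Opens contained in A: ∅.
Taking the union of these: int(A) = ∅.
cl(A) = ⋂ {C closed : A ⊆ C}. Closed sets containing A: {j, k, m, n}, {j, k, l, m, n}.
Intersecting these: cl(A) = {j, k, m, n}.
∂A = cl(A) ∖ int(A) = {j, k, m, n} ∖ ∅ = {j, k, m, n}.


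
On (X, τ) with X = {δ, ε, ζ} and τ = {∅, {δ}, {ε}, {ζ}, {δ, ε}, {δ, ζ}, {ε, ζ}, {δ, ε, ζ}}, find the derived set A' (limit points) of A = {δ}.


A' = ∅

For each x ∈ X, list the open sets U ∈ τ with x ∈ U, then check whether U ∩ (A ∖ {x}) ≠ ∅ for every such U.
  x = δ: open {δ} ∋ x has {δ} ∩ (A ∖ {δ}) = ∅, so x is NOT a limit point.
  x = ε: open {ε} ∋ x has {ε} ∩ (A ∖ {ε}) = ∅, so x is NOT a limit point.
  x = ζ: open {ζ} ∋ x has {ζ} ∩ (A ∖ {ζ}) = ∅, so x is NOT a limit point.
Collecting: A' = ∅.


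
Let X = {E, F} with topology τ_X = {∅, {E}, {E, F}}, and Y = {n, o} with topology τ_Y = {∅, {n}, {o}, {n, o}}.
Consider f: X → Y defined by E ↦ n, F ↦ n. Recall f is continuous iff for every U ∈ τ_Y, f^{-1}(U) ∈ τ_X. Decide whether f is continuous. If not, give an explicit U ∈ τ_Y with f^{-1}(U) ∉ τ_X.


f IS continuous.

Compute f^{-1}(U) for each U ∈ τ_Y:
  U = ∅: f^{-1}(U) = ∅ ∈ τ_X ✓.
  U = {n}: f^{-1}(U) = {E, F} ∈ τ_X ✓.
  U = {o}: f^{-1}(U) = ∅ ∈ τ_X ✓.
  U = {n, o}: f^{-1}(U) = {E, F} ∈ τ_X ✓.
Every preimage lies in τ_X, so f IS continuous.


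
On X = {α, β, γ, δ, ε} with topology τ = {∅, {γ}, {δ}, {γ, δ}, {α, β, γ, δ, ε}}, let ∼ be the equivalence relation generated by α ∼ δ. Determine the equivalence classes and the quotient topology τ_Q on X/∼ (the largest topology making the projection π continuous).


X/∼ = {[α=δ], [β], [γ], [ε]}; |τ_Q| = 3.

Equivalence classes: [α=δ], [β], [γ], [ε].
Quotient map π: X → X/∼ sends α ↦ [α=δ], β ↦ [β], γ ↦ [γ], δ ↦ [α=δ], ε ↦ [ε].
For each subset V ⊆ X/∼, compute π^{-1}(V) ⊆ X and check whether π^{-1}(V) ∈ τ. V is open in τ_Q iff π^{-1}(V) ∈ τ.
  V = {}: π^{-1}(V) = ∅ ∈ τ ✓.
  V = {[α=δ]}: π^{-1}(V) = {α, δ} ∉ τ ✗.
  V = {[β]}: π^{-1}(V) = {β} ∉ τ ✗.
  V = {[α=δ], [β]}: π^{-1}(V) = {α, β, δ} ∉ τ ✗.
  V = {[γ]}: π^{-1}(V) = {γ} ∈ τ ✓.
  V = {[α=δ], [γ]}: π^{-1}(V) = {α, γ, δ} ∉ τ ✗.
  V = {[β], [γ]}: π^{-1}(V) = {β, γ} ∉ τ ✗.
  V = {[α=δ], [β], [γ]}: π^{-1}(V) = {α, β, γ, δ} ∉ τ ✗.
  V = {[ε]}: π^{-1}(V) = {ε} ∉ τ ✗.
  V = {[α=δ], [ε]}: π^{-1}(V) = {α, δ, ε} ∉ τ ✗.
  V = {[β], [ε]}: π^{-1}(V) = {β, ε} ∉ τ ✗.
  V = {[α=δ], [β], [ε]}: π^{-1}(V) = {α, β, δ, ε} ∉ τ ✗.
  V = {[γ], [ε]}: π^{-1}(V) = {γ, ε} ∉ τ ✗.
  V = {[α=δ], [γ], [ε]}: π^{-1}(V) = {α, γ, δ, ε} ∉ τ ✗.
  V = {[β], [γ], [ε]}: π^{-1}(V) = {β, γ, ε} ∉ τ ✗.
  V = {[α=δ], [β], [γ], [ε]}: π^{-1}(V) = {α, β, γ, δ, ε} ∈ τ ✓.
Open sets in the quotient: τ_Q = {{}, {[γ]}, {[α=δ], [β], [γ], [ε]}} (3 elements).


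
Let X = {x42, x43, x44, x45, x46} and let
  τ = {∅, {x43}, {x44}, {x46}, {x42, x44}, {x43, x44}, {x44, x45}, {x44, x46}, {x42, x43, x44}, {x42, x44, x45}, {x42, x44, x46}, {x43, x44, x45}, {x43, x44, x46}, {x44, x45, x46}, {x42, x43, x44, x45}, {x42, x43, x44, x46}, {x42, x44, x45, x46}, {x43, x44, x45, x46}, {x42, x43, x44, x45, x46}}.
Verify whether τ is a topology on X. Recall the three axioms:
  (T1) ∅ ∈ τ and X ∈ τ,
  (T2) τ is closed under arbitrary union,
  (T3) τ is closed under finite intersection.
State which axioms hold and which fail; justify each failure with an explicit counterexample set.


τ is NOT a topology on X.

Axiom (T1): ∅ ∈ τ? Yes; X ∈ τ? Yes.
Axiom (T2/T3): check pairwise unions and intersections of members of τ.
Counterexample for (T2): {x43} ∪ {x46} = {x43, x46} ∉ τ. Therefore τ is NOT a topology.


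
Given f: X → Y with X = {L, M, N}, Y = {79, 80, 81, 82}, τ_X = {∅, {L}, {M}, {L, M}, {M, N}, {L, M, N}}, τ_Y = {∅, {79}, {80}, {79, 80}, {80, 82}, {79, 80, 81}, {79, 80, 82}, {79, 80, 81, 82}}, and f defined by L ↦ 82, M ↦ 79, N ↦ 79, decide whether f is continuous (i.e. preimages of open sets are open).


f IS continuous.

Compute f^{-1}(U) for each U ∈ τ_Y:
  U = ∅: f^{-1}(U) = ∅ ∈ τ_X ✓.
  U = {79}: f^{-1}(U) = {M, N} ∈ τ_X ✓.
  U = {80}: f^{-1}(U) = ∅ ∈ τ_X ✓.
  U = {79, 80}: f^{-1}(U) = {M, N} ∈ τ_X ✓.
  U = {80, 82}: f^{-1}(U) = {L} ∈ τ_X ✓.
  U = {79, 80, 81}: f^{-1}(U) = {M, N} ∈ τ_X ✓.
  U = {79, 80, 82}: f^{-1}(U) = {L, M, N} ∈ τ_X ✓.
  U = {79, 80, 81, 82}: f^{-1}(U) = {L, M, N} ∈ τ_X ✓.
Every preimage lies in τ_X, so f IS continuous.


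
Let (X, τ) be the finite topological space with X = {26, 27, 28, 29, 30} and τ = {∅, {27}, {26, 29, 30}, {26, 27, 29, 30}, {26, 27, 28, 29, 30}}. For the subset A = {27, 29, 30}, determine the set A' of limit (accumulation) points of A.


A' = {26, 28, 29, 30}

For each x ∈ X, list the open sets U ∈ τ with x ∈ U, then check whether U ∩ (A ∖ {x}) ≠ ∅ for every such U.
  x = 26: opens ∋ x are {26, 29, 30}, {26, 27, 29, 30}, {26, 27, 28, 29, 30}; each meets A ∖ {26}, so x IS a limit point.
  x = 27: open {27} ∋ x has {27} ∩ (A ∖ {27}) = ∅, so x is NOT a limit point.
  x = 28: opens ∋ x are {26, 27, 28, 29, 30}; each meets A ∖ {28}, so x IS a limit point.
  x = 29: opens ∋ x are {26, 29, 30}, {26, 27, 29, 30}, {26, 27, 28, 29, 30}; each meets A ∖ {29}, so x IS a limit point.
  x = 30: opens ∋ x are {26, 29, 30}, {26, 27, 29, 30}, {26, 27, 28, 29, 30}; each meets A ∖ {30}, so x IS a limit point.
Collecting: A' = {26, 28, 29, 30}.


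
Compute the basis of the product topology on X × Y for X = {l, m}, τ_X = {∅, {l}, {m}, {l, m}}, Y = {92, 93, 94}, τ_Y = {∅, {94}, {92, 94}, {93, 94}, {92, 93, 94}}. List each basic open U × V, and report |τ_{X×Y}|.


Basis B = {∅ × ∅, {l} × {94}, {m} × {94}, {l} × {92, 94}, {l} × {93, 94}, {l, m} × {94}, {m} × {92, 94}, {m} × {93, 94}, {l} × {92, 93, 94}, {m} × {92, 93, 94}, {l, m} × {92, 94}, {l, m} × {93, 94}, {l, m} × {92, 93, 94}}; |τ_{X×Y}| = 25.

Enumerate products U × V with U ∈ τ_X, V ∈ τ_Y (deduplicated):
  ∅ × ∅ = {} (∅)
  {l} × {94} = {(l,94)}
  {m} × {94} = {(m,94)}
  {l} × {92, 94} = {(l,92), (l,94)}
  {l} × {93, 94} = {(l,93), (l,94)}
  {l, m} × {94} = {(l,94), (m,94)}
  {m} × {92, 94} = {(m,92), (m,94)}
  {m} × {93, 94} = {(m,93), (m,94)}
  {l} × {92, 93, 94} = {(l,92), (l,93), (l,94)}
  {m} × {92, 93, 94} = {(m,92), (m,93), (m,94)}
  {l, m} × {92, 94} = {(l,92), (l,94), (m,92), (m,94)}
  {l, m} × {93, 94} = {(l,93), (l,94), (m,93), (m,94)}
  {l, m} × {92, 93, 94} = {(l,92), (l,93), (l,94), (m,92), (m,93), (m,94)}
These 13 distinct sets form the basis B.
Close under arbitrary unions to get τ_{X×Y}; counting gives |τ_{X×Y}| = 25.


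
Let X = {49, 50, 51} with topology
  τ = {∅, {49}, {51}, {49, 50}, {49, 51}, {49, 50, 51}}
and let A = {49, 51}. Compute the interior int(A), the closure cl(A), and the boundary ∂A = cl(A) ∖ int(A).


int(A) = {49, 51}, cl(A) = {49, 50, 51}, ∂A = {50}.

Closed sets in (X, τ) are complements of opens:
  closed(X, τ) = {∅, {50}, {51}, {49, 50}, {50, 51}, {49, 50, 51}}.
int(A) = ⋃ {U ∈ τ : U ⊆ A}. Opens contained in A: ∅, {49}, {51}, {49, 51}.
Taking the union of these: int(A) = {49, 51}.
cl(A) = ⋂ {C closed : A ⊆ C}. Closed sets containing A: {49, 50, 51}.
Intersecting these: cl(A) = {49, 50, 51}.
∂A = cl(A) ∖ int(A) = {49, 50, 51} ∖ {49, 51} = {50}.


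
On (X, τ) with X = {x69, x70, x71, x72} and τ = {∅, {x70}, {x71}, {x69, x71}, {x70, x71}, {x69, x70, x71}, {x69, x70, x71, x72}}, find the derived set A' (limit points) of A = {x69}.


A' = {x72}

For each x ∈ X, list the open sets U ∈ τ with x ∈ U, then check whether U ∩ (A ∖ {x}) ≠ ∅ for every such U.
  x = x69: open {x69, x71} ∋ x has {x69, x71} ∩ (A ∖ {x69}) = ∅, so x is NOT a limit point.
  x = x70: open {x70} ∋ x has {x70} ∩ (A ∖ {x70}) = ∅, so x is NOT a limit point.
  x = x71: open {x71} ∋ x has {x71} ∩ (A ∖ {x71}) = ∅, so x is NOT a limit point.
  x = x72: opens ∋ x are {x69, x70, x71, x72}; each meets A ∖ {x72}, so x IS a limit point.
Collecting: A' = {x72}.


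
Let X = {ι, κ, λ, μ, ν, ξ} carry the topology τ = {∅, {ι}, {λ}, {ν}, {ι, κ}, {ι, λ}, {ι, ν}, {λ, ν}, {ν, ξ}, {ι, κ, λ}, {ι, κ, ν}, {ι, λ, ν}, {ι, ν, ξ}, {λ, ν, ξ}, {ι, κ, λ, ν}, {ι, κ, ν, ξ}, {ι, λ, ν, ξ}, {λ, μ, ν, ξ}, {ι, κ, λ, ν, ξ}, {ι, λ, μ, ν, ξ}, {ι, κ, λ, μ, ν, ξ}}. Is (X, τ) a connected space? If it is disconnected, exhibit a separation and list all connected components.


(X, τ) is disconnected; components = [{ι, κ}, {λ, μ, ν, ξ}].

Find clopen sets (U ∈ τ with X ∖ U ∈ τ):
  U = ∅, X ∖ U = {ι, κ, λ, μ, ν, ξ} — both open, so U is clopen.
  U = {ι, κ}, X ∖ U = {λ, μ, ν, ξ} — both open, so U is clopen.
  U = {λ, μ, ν, ξ}, X ∖ U = {ι, κ} — both open, so U is clopen.
  U = {ι, κ, λ, μ, ν, ξ}, X ∖ U = ∅ — both open, so U is clopen.
Nontrivial clopen(s) exist: e.g. {ι, κ}. So (X, τ) is disconnected.
Compute connected components by grouping points that agree on all clopens:
  component: {ι, κ}
  component: {λ, μ, ν, ξ}


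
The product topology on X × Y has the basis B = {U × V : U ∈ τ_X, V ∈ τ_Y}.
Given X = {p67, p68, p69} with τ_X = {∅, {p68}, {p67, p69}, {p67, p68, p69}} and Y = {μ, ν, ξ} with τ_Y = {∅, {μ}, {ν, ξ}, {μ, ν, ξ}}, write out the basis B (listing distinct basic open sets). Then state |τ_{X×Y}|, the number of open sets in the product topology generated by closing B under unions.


Basis B = {∅ × ∅, {p68} × {μ}, {p67, p69} × {μ}, {p68} × {ν, ξ}, {p67, p68, p69} × {μ}, {p68} × {μ, ν, ξ}, {p67, p69} × {ν, ξ}, {p67, p69} × {μ, ν, ξ}, {p67, p68, p69} × {ν, ξ}, {p67, p68, p69} × {μ, ν, ξ}}; |τ_{X×Y}| = 16.

Enumerate products U × V with U ∈ τ_X, V ∈ τ_Y (deduplicated):
  ∅ × ∅ = {} (∅)
  {p68} × {μ} = {(p68,μ)}
  {p67, p69} × {μ} = {(p67,μ), (p69,μ)}
  {p68} × {ν, ξ} = {(p68,ν), (p68,ξ)}
  {p67, p68, p69} × {μ} = {(p67,μ), (p68,μ), (p69,μ)}
  {p68} × {μ, ν, ξ} = {(p68,μ), (p68,ν), (p68,ξ)}
  {p67, p69} × {ν, ξ} = {(p67,ν), (p67,ξ), (p69,ν), (p69,ξ)}
  {p67, p69} × {μ, ν, ξ} = {(p67,μ), (p67,ν), (p67,ξ), (p69,μ), (p69,ν), (p69,ξ)}
  {p67, p68, p69} × {ν, ξ} = {(p67,ν), (p67,ξ), (p68,ν), (p68,ξ), (p69,ν), (p69,ξ)}
  {p67, p68, p69} × {μ, ν, ξ} = {(p67,μ), (p67,ν), (p67,ξ), (p68,μ), (p68,ν), (p68,ξ), (p69,μ), (p69,ν), (p69,ξ)}
These 10 distinct sets form the basis B.
Close under arbitrary unions to get τ_{X×Y}; counting gives |τ_{X×Y}| = 16.


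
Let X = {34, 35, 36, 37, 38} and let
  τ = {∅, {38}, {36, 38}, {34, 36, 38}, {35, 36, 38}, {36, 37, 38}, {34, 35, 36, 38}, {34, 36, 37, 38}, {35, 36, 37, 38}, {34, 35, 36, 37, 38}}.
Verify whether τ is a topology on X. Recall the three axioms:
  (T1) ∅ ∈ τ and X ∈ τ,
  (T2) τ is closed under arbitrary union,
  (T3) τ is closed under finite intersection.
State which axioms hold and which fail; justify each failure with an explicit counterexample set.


τ IS a topology on X.

Axiom (T1): ∅ ∈ τ? Yes; X ∈ τ? Yes.
Axiom (T2/T3): check pairwise unions and intersections of members of τ.
All pairwise intersections and unions checked — each lies in τ. Therefore τ satisfies (T1), (T2), (T3): it IS a topology on X.


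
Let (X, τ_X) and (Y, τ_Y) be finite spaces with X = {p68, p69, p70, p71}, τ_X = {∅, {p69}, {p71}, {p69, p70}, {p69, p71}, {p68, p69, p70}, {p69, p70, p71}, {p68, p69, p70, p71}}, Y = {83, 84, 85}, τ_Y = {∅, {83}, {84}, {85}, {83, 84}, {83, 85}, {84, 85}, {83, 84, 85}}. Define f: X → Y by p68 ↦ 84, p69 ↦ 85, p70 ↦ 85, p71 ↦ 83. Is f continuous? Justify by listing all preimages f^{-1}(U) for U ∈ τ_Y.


f is NOT continuous.

Compute f^{-1}(U) for each U ∈ τ_Y:
  U = ∅: f^{-1}(U) = ∅ ∈ τ_X ✓.
  U = {83}: f^{-1}(U) = {p71} ∈ τ_X ✓.
  U = {84}: f^{-1}(U) = {p68} ∉ τ_X ✗.
  U = {85}: f^{-1}(U) = {p69, p70} ∈ τ_X ✓.
  U = {83, 84}: f^{-1}(U) = {p68, p71} ∉ τ_X ✗.
  U = {83, 85}: f^{-1}(U) = {p69, p70, p71} ∈ τ_X ✓.
  U = {84, 85}: f^{-1}(U) = {p68, p69, p70} ∈ τ_X ✓.
  U = {83, 84, 85}: f^{-1}(U) = {p68, p69, p70, p71} ∈ τ_X ✓.
Found U = {84} with f^{-1}(U) = {p68} not in τ_X. Therefore f is NOT continuous.


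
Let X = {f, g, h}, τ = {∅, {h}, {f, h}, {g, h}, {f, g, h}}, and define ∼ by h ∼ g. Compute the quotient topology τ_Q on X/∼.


X/∼ = {[f], [g=h]}; |τ_Q| = 3.

Equivalence classes: [f], [g=h].
Quotient map π: X → X/∼ sends f ↦ [f], g ↦ [g=h], h ↦ [g=h].
For each subset V ⊆ X/∼, compute π^{-1}(V) ⊆ X and check whether π^{-1}(V) ∈ τ. V is open in τ_Q iff π^{-1}(V) ∈ τ.
  V = {}: π^{-1}(V) = ∅ ∈ τ ✓.
  V = {[f]}: π^{-1}(V) = {f} ∉ τ ✗.
  V = {[g=h]}: π^{-1}(V) = {g, h} ∈ τ ✓.
  V = {[f], [g=h]}: π^{-1}(V) = {f, g, h} ∈ τ ✓.
Open sets in the quotient: τ_Q = {{}, {[g=h]}, {[f], [g=h]}} (3 elements).


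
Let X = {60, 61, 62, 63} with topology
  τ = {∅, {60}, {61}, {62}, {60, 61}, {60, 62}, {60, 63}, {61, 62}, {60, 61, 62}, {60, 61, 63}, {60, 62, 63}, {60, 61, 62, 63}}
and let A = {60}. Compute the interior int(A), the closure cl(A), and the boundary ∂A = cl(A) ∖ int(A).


int(A) = {60}, cl(A) = {60, 63}, ∂A = {63}.

Closed sets in (X, τ) are complements of opens:
  closed(X, τ) = {∅, {61}, {62}, {63}, {60, 63}, {61, 62}, {61, 63}, {62, 63}, {60, 61, 63}, {60, 62, 63}, {61, 62, 63}, {60, 61, 62, 63}}.
int(A) = ⋃ {U ∈ τ : U ⊆ A}. Opens contained in A: ∅, {60}.
Taking the union of these: int(A) = {60}.
cl(A) = ⋂ {C closed : A ⊆ C}. Closed sets containing A: {60, 63}, {60, 61, 63}, {60, 62, 63}, {60, 61, 62, 63}.
Intersecting these: cl(A) = {60, 63}.
∂A = cl(A) ∖ int(A) = {60, 63} ∖ {60} = {63}.


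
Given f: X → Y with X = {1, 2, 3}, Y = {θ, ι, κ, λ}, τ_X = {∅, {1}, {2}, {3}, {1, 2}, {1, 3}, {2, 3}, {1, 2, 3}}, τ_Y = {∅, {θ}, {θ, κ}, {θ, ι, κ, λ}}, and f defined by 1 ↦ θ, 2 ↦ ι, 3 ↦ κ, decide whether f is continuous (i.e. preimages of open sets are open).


f IS continuous.

Compute f^{-1}(U) for each U ∈ τ_Y:
  U = ∅: f^{-1}(U) = ∅ ∈ τ_X ✓.
  U = {θ}: f^{-1}(U) = {1} ∈ τ_X ✓.
  U = {θ, κ}: f^{-1}(U) = {1, 3} ∈ τ_X ✓.
  U = {θ, ι, κ, λ}: f^{-1}(U) = {1, 2, 3} ∈ τ_X ✓.
Every preimage lies in τ_X, so f IS continuous.


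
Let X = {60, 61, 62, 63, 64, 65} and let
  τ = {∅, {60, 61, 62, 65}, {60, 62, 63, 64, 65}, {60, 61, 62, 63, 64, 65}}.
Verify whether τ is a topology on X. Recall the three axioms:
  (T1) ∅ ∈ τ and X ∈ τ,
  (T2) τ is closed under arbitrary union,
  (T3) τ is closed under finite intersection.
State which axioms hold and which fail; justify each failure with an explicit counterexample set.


τ is NOT a topology on X.

Axiom (T1): ∅ ∈ τ? Yes; X ∈ τ? Yes.
Axiom (T2/T3): check pairwise unions and intersections of members of τ.
Counterexample for (T3): {60, 61, 62, 65} ∩ {60, 62, 63, 64, 65} = {60, 62, 65} ∉ τ. Therefore τ is NOT a topology.


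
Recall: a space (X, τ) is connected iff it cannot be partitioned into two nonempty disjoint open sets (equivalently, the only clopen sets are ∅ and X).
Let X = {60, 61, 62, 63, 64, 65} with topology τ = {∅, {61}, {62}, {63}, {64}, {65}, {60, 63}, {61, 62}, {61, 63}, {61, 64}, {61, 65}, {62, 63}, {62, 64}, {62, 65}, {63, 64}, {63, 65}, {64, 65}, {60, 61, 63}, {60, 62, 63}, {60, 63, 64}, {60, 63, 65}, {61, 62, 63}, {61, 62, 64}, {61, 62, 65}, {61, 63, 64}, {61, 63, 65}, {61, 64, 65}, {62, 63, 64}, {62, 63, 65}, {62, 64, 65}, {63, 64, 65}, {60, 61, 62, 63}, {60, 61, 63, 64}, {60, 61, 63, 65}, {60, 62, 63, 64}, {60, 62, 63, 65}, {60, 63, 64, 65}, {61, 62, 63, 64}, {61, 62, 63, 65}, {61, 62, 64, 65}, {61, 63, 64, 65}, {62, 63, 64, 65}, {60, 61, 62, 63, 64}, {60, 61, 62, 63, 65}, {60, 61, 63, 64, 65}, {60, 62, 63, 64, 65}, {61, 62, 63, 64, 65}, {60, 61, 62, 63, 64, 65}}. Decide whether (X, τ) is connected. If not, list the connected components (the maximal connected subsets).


(X, τ) is disconnected; components = [{61}, {62}, {64}, {65}, {60, 63}].

Find clopen sets (U ∈ τ with X ∖ U ∈ τ):
  U = ∅, X ∖ U = {60, 61, 62, 63, 64, 65} — both open, so U is clopen.
  U = {61}, X ∖ U = {60, 62, 63, 64, 65} — both open, so U is clopen.
  U = {62}, X ∖ U = {60, 61, 63, 64, 65} — both open, so U is clopen.
  U = {64}, X ∖ U = {60, 61, 62, 63, 65} — both open, so U is clopen.
  U = {65}, X ∖ U = {60, 61, 62, 63, 64} — both open, so U is clopen.
  U = {60, 63}, X ∖ U = {61, 62, 64, 65} — both open, so U is clopen.
  U = {61, 62}, X ∖ U = {60, 63, 64, 65} — both open, so U is clopen.
  U = {61, 64}, X ∖ U = {60, 62, 63, 65} — both open, so U is clopen.
  U = {61, 65}, X ∖ U = {60, 62, 63, 64} — both open, so U is clopen.
  U = {62, 64}, X ∖ U = {60, 61, 63, 65} — both open, so U is clopen.
  U = {62, 65}, X ∖ U = {60, 61, 63, 64} — both open, so U is clopen.
  U = {64, 65}, X ∖ U = {60, 61, 62, 63} — both open, so U is clopen.
  U = {60, 61, 63}, X ∖ U = {62, 64, 65} — both open, so U is clopen.
  U = {60, 62, 63}, X ∖ U = {61, 64, 65} — both open, so U is clopen.
  U = {60, 63, 64}, X ∖ U = {61, 62, 65} — both open, so U is clopen.
  U = {60, 63, 65}, X ∖ U = {61, 62, 64} — both open, so U is clopen.
  U = {61, 62, 64}, X ∖ U = {60, 63, 65} — both open, so U is clopen.
  U = {61, 62, 65}, X ∖ U = {60, 63, 64} — both open, so U is clopen.
  U = {61, 64, 65}, X ∖ U = {60, 62, 63} — both open, so U is clopen.
  U = {62, 64, 65}, X ∖ U = {60, 61, 63} — both open, so U is clopen.
  U = {60, 61, 62, 63}, X ∖ U = {64, 65} — both open, so U is clopen.
  U = {60, 61, 63, 64}, X ∖ U = {62, 65} — both open, so U is clopen.
  U = {60, 61, 63, 65}, X ∖ U = {62, 64} — both open, so U is clopen.
  U = {60, 62, 63, 64}, X ∖ U = {61, 65} — both open, so U is clopen.
  U = {60, 62, 63, 65}, X ∖ U = {61, 64} — both open, so U is clopen.
  U = {60, 63, 64, 65}, X ∖ U = {61, 62} — both open, so U is clopen.
  U = {61, 62, 64, 65}, X ∖ U = {60, 63} — both open, so U is clopen.
  U = {60, 61, 62, 63, 64}, X ∖ U = {65} — both open, so U is clopen.
  U = {60, 61, 62, 63, 65}, X ∖ U = {64} — both open, so U is clopen.
  U = {60, 61, 63, 64, 65}, X ∖ U = {62} — both open, so U is clopen.
  U = {60, 62, 63, 64, 65}, X ∖ U = {61} — both open, so U is clopen.
  U = {60, 61, 62, 63, 64, 65}, X ∖ U = ∅ — both open, so U is clopen.
Nontrivial clopen(s) exist: e.g. {62}. So (X, τ) is disconnected.
Compute connected components by grouping points that agree on all clopens:
  component: {61}
  component: {62}
  component: {64}
  component: {65}
  component: {60, 63}


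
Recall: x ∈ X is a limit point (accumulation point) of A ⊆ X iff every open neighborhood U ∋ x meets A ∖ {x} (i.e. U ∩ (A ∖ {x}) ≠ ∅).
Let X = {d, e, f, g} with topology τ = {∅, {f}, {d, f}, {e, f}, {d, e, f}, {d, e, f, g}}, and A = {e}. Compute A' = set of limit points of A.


A' = {g}

For each x ∈ X, list the open sets U ∈ τ with x ∈ U, then check whether U ∩ (A ∖ {x}) ≠ ∅ for every such U.
  x = d: open {d, f} ∋ x has {d, f} ∩ (A ∖ {d}) = ∅, so x is NOT a limit point.
  x = e: open {e, f} ∋ x has {e, f} ∩ (A ∖ {e}) = ∅, so x is NOT a limit point.
  x = f: open {f} ∋ x has {f} ∩ (A ∖ {f}) = ∅, so x is NOT a limit point.
  x = g: opens ∋ x are {d, e, f, g}; each meets A ∖ {g}, so x IS a limit point.
Collecting: A' = {g}.


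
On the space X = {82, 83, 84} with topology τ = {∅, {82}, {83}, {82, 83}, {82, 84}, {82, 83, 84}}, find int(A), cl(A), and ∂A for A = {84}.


int(A) = ∅, cl(A) = {84}, ∂A = {84}.

Closed sets in (X, τ) are complements of opens:
  closed(X, τ) = {∅, {83}, {84}, {82, 84}, {83, 84}, {82, 83, 84}}.
int(A) = ⋃ {U ∈ τ : U ⊆ A}. Opens contained in A: ∅.
Taking the union of these: int(A) = ∅.
cl(A) = ⋂ {C closed : A ⊆ C}. Closed sets containing A: {84}, {82, 84}, {83, 84}, {82, 83, 84}.
Intersecting these: cl(A) = {84}.
∂A = cl(A) ∖ int(A) = {84} ∖ ∅ = {84}.


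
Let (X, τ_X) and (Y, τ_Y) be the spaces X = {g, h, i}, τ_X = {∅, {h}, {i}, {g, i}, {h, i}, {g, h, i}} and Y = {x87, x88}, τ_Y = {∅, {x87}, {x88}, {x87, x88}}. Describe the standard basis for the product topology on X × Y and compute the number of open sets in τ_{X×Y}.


Basis B = {∅ × ∅, {h} × {x87}, {h} × {x88}, {i} × {x87}, {i} × {x88}, {g, i} × {x87}, {g, i} × {x88}, {h} × {x87, x88}, {h, i} × {x87}, {h, i} × {x88}, {i} × {x87, x88}, {g, h, i} × {x87}, {g, h, i} × {x88}, {g, i} × {x87, x88}, {h, i} × {x87, x88}, {g, h, i} × {x87, x88}}; |τ_{X×Y}| = 36.

Enumerate products U × V with U ∈ τ_X, V ∈ τ_Y (deduplicated):
  ∅ × ∅ = {} (∅)
  {h} × {x87} = {(h,x87)}
  {h} × {x88} = {(h,x88)}
  {i} × {x87} = {(i,x87)}
  {i} × {x88} = {(i,x88)}
  {g, i} × {x87} = {(g,x87), (i,x87)}
  {g, i} × {x88} = {(g,x88), (i,x88)}
  {h} × {x87, x88} = {(h,x87), (h,x88)}
  {h, i} × {x87} = {(h,x87), (i,x87)}
  {h, i} × {x88} = {(h,x88), (i,x88)}
  {i} × {x87, x88} = {(i,x87), (i,x88)}
  {g, h, i} × {x87} = {(g,x87), (h,x87), (i,x87)}
  {g, h, i} × {x88} = {(g,x88), (h,x88), (i,x88)}
  {g, i} × {x87, x88} = {(g,x87), (g,x88), (i,x87), (i,x88)}
  {h, i} × {x87, x88} = {(h,x87), (h,x88), (i,x87), (i,x88)}
  {g, h, i} × {x87, x88} = {(g,x87), (g,x88), (h,x87), (h,x88), (i,x87), (i,x88)}
These 16 distinct sets form the basis B.
Close under arbitrary unions to get τ_{X×Y}; counting gives |τ_{X×Y}| = 36.


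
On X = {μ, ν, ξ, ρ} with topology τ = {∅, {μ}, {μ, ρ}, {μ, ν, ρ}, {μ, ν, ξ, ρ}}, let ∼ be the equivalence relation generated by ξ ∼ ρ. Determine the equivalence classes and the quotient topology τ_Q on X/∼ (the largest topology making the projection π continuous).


X/∼ = {[μ], [ν], [ξ=ρ]}; |τ_Q| = 3.

Equivalence classes: [μ], [ν], [ξ=ρ].
Quotient map π: X → X/∼ sends μ ↦ [μ], ν ↦ [ν], ξ ↦ [ξ=ρ], ρ ↦ [ξ=ρ].
For each subset V ⊆ X/∼, compute π^{-1}(V) ⊆ X and check whether π^{-1}(V) ∈ τ. V is open in τ_Q iff π^{-1}(V) ∈ τ.
  V = {}: π^{-1}(V) = ∅ ∈ τ ✓.
  V = {[μ]}: π^{-1}(V) = {μ} ∈ τ ✓.
  V = {[ν]}: π^{-1}(V) = {ν} ∉ τ ✗.
  V = {[μ], [ν]}: π^{-1}(V) = {μ, ν} ∉ τ ✗.
  V = {[ξ=ρ]}: π^{-1}(V) = {ξ, ρ} ∉ τ ✗.
  V = {[μ], [ξ=ρ]}: π^{-1}(V) = {μ, ξ, ρ} ∉ τ ✗.
  V = {[ν], [ξ=ρ]}: π^{-1}(V) = {ν, ξ, ρ} ∉ τ ✗.
  V = {[μ], [ν], [ξ=ρ]}: π^{-1}(V) = {μ, ν, ξ, ρ} ∈ τ ✓.
Open sets in the quotient: τ_Q = {{}, {[μ]}, {[μ], [ν], [ξ=ρ]}} (3 elements).


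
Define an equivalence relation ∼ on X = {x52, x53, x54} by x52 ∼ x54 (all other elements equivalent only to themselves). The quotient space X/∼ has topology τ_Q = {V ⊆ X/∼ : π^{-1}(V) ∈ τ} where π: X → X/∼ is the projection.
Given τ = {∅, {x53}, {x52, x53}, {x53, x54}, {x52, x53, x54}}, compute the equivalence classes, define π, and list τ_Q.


X/∼ = {[x52=x54], [x53]}; |τ_Q| = 3.

Equivalence classes: [x52=x54], [x53].
Quotient map π: X → X/∼ sends x52 ↦ [x52=x54], x53 ↦ [x53], x54 ↦ [x52=x54].
For each subset V ⊆ X/∼, compute π^{-1}(V) ⊆ X and check whether π^{-1}(V) ∈ τ. V is open in τ_Q iff π^{-1}(V) ∈ τ.
  V = {}: π^{-1}(V) = ∅ ∈ τ ✓.
  V = {[x52=x54]}: π^{-1}(V) = {x52, x54} ∉ τ ✗.
  V = {[x53]}: π^{-1}(V) = {x53} ∈ τ ✓.
  V = {[x52=x54], [x53]}: π^{-1}(V) = {x52, x53, x54} ∈ τ ✓.
Open sets in the quotient: τ_Q = {{}, {[x53]}, {[x52=x54], [x53]}} (3 elements).


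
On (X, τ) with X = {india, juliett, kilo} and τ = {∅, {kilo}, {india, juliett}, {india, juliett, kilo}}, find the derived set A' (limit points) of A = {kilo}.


A' = ∅

For each x ∈ X, list the open sets U ∈ τ with x ∈ U, then check whether U ∩ (A ∖ {x}) ≠ ∅ for every such U.
  x = india: open {india, juliett} ∋ x has {india, juliett} ∩ (A ∖ {india}) = ∅, so x is NOT a limit point.
  x = juliett: open {india, juliett} ∋ x has {india, juliett} ∩ (A ∖ {juliett}) = ∅, so x is NOT a limit point.
  x = kilo: open {kilo} ∋ x has {kilo} ∩ (A ∖ {kilo}) = ∅, so x is NOT a limit point.
Collecting: A' = ∅.


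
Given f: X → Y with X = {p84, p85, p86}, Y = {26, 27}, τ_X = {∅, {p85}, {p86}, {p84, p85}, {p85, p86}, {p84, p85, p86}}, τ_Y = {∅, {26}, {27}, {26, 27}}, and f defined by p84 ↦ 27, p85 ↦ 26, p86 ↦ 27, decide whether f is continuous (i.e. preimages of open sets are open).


f is NOT continuous.

Compute f^{-1}(U) for each U ∈ τ_Y:
  U = ∅: f^{-1}(U) = ∅ ∈ τ_X ✓.
  U = {26}: f^{-1}(U) = {p85} ∈ τ_X ✓.
  U = {27}: f^{-1}(U) = {p84, p86} ∉ τ_X ✗.
  U = {26, 27}: f^{-1}(U) = {p84, p85, p86} ∈ τ_X ✓.
Found U = {27} with f^{-1}(U) = {p84, p86} not in τ_X. Therefore f is NOT continuous.


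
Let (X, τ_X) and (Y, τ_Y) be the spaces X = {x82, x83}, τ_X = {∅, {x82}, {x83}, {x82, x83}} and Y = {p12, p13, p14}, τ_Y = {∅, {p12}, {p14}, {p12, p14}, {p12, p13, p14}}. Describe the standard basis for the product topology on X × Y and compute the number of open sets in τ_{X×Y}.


Basis B = {∅ × ∅, {x82} × {p12}, {x82} × {p14}, {x83} × {p12}, {x83} × {p14}, {x82} × {p12, p14}, {x82, x83} × {p12}, {x82, x83} × {p14}, {x83} × {p12, p14}, {x82} × {p12, p13, p14}, {x83} × {p12, p13, p14}, {x82, x83} × {p12, p14}, {x82, x83} × {p12, p13, p14}}; |τ_{X×Y}| = 25.

Enumerate products U × V with U ∈ τ_X, V ∈ τ_Y (deduplicated):
  ∅ × ∅ = {} (∅)
  {x82} × {p12} = {(x82,p12)}
  {x82} × {p14} = {(x82,p14)}
  {x83} × {p12} = {(x83,p12)}
  {x83} × {p14} = {(x83,p14)}
  {x82} × {p12, p14} = {(x82,p12), (x82,p14)}
  {x82, x83} × {p12} = {(x82,p12), (x83,p12)}
  {x82, x83} × {p14} = {(x82,p14), (x83,p14)}
  {x83} × {p12, p14} = {(x83,p12), (x83,p14)}
  {x82} × {p12, p13, p14} = {(x82,p12), (x82,p13), (x82,p14)}
  {x83} × {p12, p13, p14} = {(x83,p12), (x83,p13), (x83,p14)}
  {x82, x83} × {p12, p14} = {(x82,p12), (x82,p14), (x83,p12), (x83,p14)}
  {x82, x83} × {p12, p13, p14} = {(x82,p12), (x82,p13), (x82,p14), (x83,p12), (x83,p13), (x83,p14)}
These 13 distinct sets form the basis B.
Close under arbitrary unions to get τ_{X×Y}; counting gives |τ_{X×Y}| = 25.


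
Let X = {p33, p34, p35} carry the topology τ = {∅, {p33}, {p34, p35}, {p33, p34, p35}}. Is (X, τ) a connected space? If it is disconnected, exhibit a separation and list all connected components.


(X, τ) is disconnected; components = [{p33}, {p34, p35}].

Find clopen sets (U ∈ τ with X ∖ U ∈ τ):
  U = ∅, X ∖ U = {p33, p34, p35} — both open, so U is clopen.
  U = {p33}, X ∖ U = {p34, p35} — both open, so U is clopen.
  U = {p34, p35}, X ∖ U = {p33} — both open, so U is clopen.
  U = {p33, p34, p35}, X ∖ U = ∅ — both open, so U is clopen.
Nontrivial clopen(s) exist: e.g. {p33}. So (X, τ) is disconnected.
Compute connected components by grouping points that agree on all clopens:
  component: {p33}
  component: {p34, p35}


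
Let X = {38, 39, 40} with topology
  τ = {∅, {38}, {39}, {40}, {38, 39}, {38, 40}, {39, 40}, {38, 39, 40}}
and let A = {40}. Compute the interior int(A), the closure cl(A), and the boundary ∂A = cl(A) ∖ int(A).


int(A) = {40}, cl(A) = {40}, ∂A = ∅.

Closed sets in (X, τ) are complements of opens:
  closed(X, τ) = {∅, {38}, {39}, {40}, {38, 39}, {38, 40}, {39, 40}, {38, 39, 40}}.
int(A) = ⋃ {U ∈ τ : U ⊆ A}. Opens contained in A: ∅, {40}.
Taking the union of these: int(A) = {40}.
cl(A) = ⋂ {C closed : A ⊆ C}. Closed sets containing A: {40}, {38, 40}, {39, 40}, {38, 39, 40}.
Intersecting these: cl(A) = {40}.
∂A = cl(A) ∖ int(A) = {40} ∖ {40} = ∅.


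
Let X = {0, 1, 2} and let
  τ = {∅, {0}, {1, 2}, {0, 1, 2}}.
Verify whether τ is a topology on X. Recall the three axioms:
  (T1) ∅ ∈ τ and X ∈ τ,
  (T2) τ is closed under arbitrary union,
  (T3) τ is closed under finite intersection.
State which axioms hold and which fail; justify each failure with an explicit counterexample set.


τ IS a topology on X.

Axiom (T1): ∅ ∈ τ? Yes; X ∈ τ? Yes.
Axiom (T2/T3): check pairwise unions and intersections of members of τ.
All pairwise intersections and unions checked — each lies in τ. Therefore τ satisfies (T1), (T2), (T3): it IS a topology on X.


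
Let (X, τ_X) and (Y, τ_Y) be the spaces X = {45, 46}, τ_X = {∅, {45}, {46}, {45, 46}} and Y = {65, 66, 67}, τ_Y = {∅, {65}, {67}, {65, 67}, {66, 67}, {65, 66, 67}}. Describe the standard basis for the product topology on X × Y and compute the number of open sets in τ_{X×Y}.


Basis B = {∅ × ∅, {45} × {65}, {45} × {67}, {46} × {65}, {46} × {67}, {45} × {65, 67}, {45, 46} × {65}, {45} × {66, 67}, {45, 46} × {67}, {46} × {65, 67}, {46} × {66, 67}, {45} × {65, 66, 67}, {46} × {65, 66, 67}, {45, 46} × {65, 67}, {45, 46} × {66, 67}, {45, 46} × {65, 66, 67}}; |τ_{X×Y}| = 36.

Enumerate products U × V with U ∈ τ_X, V ∈ τ_Y (deduplicated):
  ∅ × ∅ = {} (∅)
  {45} × {65} = {(45,65)}
  {45} × {67} = {(45,67)}
  {46} × {65} = {(46,65)}
  {46} × {67} = {(46,67)}
  {45} × {65, 67} = {(45,65), (45,67)}
  {45, 46} × {65} = {(45,65), (46,65)}
  {45} × {66, 67} = {(45,66), (45,67)}
  {45, 46} × {67} = {(45,67), (46,67)}
  {46} × {65, 67} = {(46,65), (46,67)}
  {46} × {66, 67} = {(46,66), (46,67)}
  {45} × {65, 66, 67} = {(45,65), (45,66), (45,67)}
  {46} × {65, 66, 67} = {(46,65), (46,66), (46,67)}
  {45, 46} × {65, 67} = {(45,65), (45,67), (46,65), (46,67)}
  {45, 46} × {66, 67} = {(45,66), (45,67), (46,66), (46,67)}
  {45, 46} × {65, 66, 67} = {(45,65), (45,66), (45,67), (46,65), (46,66), (46,67)}
These 16 distinct sets form the basis B.
Close under arbitrary unions to get τ_{X×Y}; counting gives |τ_{X×Y}| = 36.


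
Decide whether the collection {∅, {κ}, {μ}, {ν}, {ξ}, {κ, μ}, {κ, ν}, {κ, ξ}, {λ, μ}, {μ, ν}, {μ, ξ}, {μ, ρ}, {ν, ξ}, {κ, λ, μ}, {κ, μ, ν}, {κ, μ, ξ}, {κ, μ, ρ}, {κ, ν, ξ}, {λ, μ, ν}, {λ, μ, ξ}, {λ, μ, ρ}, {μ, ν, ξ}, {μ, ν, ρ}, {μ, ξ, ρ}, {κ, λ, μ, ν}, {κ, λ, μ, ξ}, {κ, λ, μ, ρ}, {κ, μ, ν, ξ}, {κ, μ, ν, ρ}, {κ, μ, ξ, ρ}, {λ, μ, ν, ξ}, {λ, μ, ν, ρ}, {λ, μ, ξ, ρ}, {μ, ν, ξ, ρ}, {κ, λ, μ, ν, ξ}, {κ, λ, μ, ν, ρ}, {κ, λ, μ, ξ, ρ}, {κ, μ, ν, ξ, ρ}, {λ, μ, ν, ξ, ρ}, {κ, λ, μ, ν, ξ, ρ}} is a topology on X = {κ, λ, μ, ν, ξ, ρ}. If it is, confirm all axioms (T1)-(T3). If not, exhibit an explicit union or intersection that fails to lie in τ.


τ IS a topology on X.

Axiom (T1): ∅ ∈ τ? Yes; X ∈ τ? Yes.
Axiom (T2/T3): check pairwise unions and intersections of members of τ.
All pairwise intersections and unions checked — each lies in τ. Therefore τ satisfies (T1), (T2), (T3): it IS a topology on X.


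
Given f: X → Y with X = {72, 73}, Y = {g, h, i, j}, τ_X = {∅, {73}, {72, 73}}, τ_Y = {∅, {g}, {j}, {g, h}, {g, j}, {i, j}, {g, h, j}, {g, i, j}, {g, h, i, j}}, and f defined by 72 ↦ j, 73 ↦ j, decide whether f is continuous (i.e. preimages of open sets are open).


f IS continuous.

Compute f^{-1}(U) for each U ∈ τ_Y:
  U = ∅: f^{-1}(U) = ∅ ∈ τ_X ✓.
  U = {g}: f^{-1}(U) = ∅ ∈ τ_X ✓.
  U = {j}: f^{-1}(U) = {72, 73} ∈ τ_X ✓.
  U = {g, h}: f^{-1}(U) = ∅ ∈ τ_X ✓.
  U = {g, j}: f^{-1}(U) = {72, 73} ∈ τ_X ✓.
  U = {i, j}: f^{-1}(U) = {72, 73} ∈ τ_X ✓.
  U = {g, h, j}: f^{-1}(U) = {72, 73} ∈ τ_X ✓.
  U = {g, i, j}: f^{-1}(U) = {72, 73} ∈ τ_X ✓.
  U = {g, h, i, j}: f^{-1}(U) = {72, 73} ∈ τ_X ✓.
Every preimage lies in τ_X, so f IS continuous.


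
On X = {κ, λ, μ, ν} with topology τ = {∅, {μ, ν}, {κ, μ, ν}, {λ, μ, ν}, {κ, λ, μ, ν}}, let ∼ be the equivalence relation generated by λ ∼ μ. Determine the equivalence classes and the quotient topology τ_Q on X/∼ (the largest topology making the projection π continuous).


X/∼ = {[κ], [λ=μ], [ν]}; |τ_Q| = 3.

Equivalence classes: [κ], [λ=μ], [ν].
Quotient map π: X → X/∼ sends κ ↦ [κ], λ ↦ [λ=μ], μ ↦ [λ=μ], ν ↦ [ν].
For each subset V ⊆ X/∼, compute π^{-1}(V) ⊆ X and check whether π^{-1}(V) ∈ τ. V is open in τ_Q iff π^{-1}(V) ∈ τ.
  V = {}: π^{-1}(V) = ∅ ∈ τ ✓.
  V = {[κ]}: π^{-1}(V) = {κ} ∉ τ ✗.
  V = {[λ=μ]}: π^{-1}(V) = {λ, μ} ∉ τ ✗.
  V = {[κ], [λ=μ]}: π^{-1}(V) = {κ, λ, μ} ∉ τ ✗.
  V = {[ν]}: π^{-1}(V) = {ν} ∉ τ ✗.
  V = {[κ], [ν]}: π^{-1}(V) = {κ, ν} ∉ τ ✗.
  V = {[λ=μ], [ν]}: π^{-1}(V) = {λ, μ, ν} ∈ τ ✓.
  V = {[κ], [λ=μ], [ν]}: π^{-1}(V) = {κ, λ, μ, ν} ∈ τ ✓.
Open sets in the quotient: τ_Q = {{}, {[λ=μ], [ν]}, {[κ], [λ=μ], [ν]}} (3 elements).


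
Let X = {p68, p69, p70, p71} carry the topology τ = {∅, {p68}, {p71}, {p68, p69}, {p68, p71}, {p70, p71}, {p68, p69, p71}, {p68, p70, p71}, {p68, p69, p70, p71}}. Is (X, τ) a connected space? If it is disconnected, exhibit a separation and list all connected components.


(X, τ) is disconnected; components = [{p68, p69}, {p70, p71}].

Find clopen sets (U ∈ τ with X ∖ U ∈ τ):
  U = ∅, X ∖ U = {p68, p69, p70, p71} — both open, so U is clopen.
  U = {p68, p69}, X ∖ U = {p70, p71} — both open, so U is clopen.
  U = {p70, p71}, X ∖ U = {p68, p69} — both open, so U is clopen.
  U = {p68, p69, p70, p71}, X ∖ U = ∅ — both open, so U is clopen.
Nontrivial clopen(s) exist: e.g. {p70, p71}. So (X, τ) is disconnected.
Compute connected components by grouping points that agree on all clopens:
  component: {p68, p69}
  component: {p70, p71}


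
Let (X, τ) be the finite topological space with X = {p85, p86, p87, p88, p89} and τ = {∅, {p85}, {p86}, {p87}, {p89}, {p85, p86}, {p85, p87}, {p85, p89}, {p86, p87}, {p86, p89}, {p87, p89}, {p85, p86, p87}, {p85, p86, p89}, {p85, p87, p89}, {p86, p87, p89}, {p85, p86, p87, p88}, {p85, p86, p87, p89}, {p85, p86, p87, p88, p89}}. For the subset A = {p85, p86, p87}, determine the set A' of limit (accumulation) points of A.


A' = {p88}

For each x ∈ X, list the open sets U ∈ τ with x ∈ U, then check whether U ∩ (A ∖ {x}) ≠ ∅ for every such U.
  x = p85: open {p85} ∋ x has {p85} ∩ (A ∖ {p85}) = ∅, so x is NOT a limit point.
  x = p86: open {p86} ∋ x has {p86} ∩ (A ∖ {p86}) = ∅, so x is NOT a limit point.
  x = p87: open {p87} ∋ x has {p87} ∩ (A ∖ {p87}) = ∅, so x is NOT a limit point.
  x = p88: opens ∋ x are {p85, p86, p87, p88}, {p85, p86, p87, p88, p89}; each meets A ∖ {p88}, so x IS a limit point.
  x = p89: open {p89} ∋ x has {p89} ∩ (A ∖ {p89}) = ∅, so x is NOT a limit point.
Collecting: A' = {p88}.


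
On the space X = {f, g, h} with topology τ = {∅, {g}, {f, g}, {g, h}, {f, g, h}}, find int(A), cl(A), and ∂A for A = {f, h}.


int(A) = ∅, cl(A) = {f, h}, ∂A = {f, h}.

Closed sets in (X, τ) are complements of opens:
  closed(X, τ) = {∅, {f}, {h}, {f, h}, {f, g, h}}.
int(A) = ⋃ {U ∈ τ : U ⊆ A}. Opens contained in A: ∅.
Taking the union of these: int(A) = ∅.
cl(A) = ⋂ {C closed : A ⊆ C}. Closed sets containing A: {f, h}, {f, g, h}.
Intersecting these: cl(A) = {f, h}.
∂A = cl(A) ∖ int(A) = {f, h} ∖ ∅ = {f, h}.


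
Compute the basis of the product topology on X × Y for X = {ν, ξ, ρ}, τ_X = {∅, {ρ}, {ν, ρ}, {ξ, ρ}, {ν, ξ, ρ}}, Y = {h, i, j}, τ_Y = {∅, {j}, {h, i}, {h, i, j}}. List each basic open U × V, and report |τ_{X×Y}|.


Basis B = {∅ × ∅, {ρ} × {j}, {ν, ρ} × {j}, {ξ, ρ} × {j}, {ρ} × {h, i}, {ν, ξ, ρ} × {j}, {ρ} × {h, i, j}, {ν, ρ} × {h, i}, {ξ, ρ} × {h, i}, {ν, ρ} × {h, i, j}, {ν, ξ, ρ} × {h, i}, {ξ, ρ} × {h, i, j}, {ν, ξ, ρ} × {h, i, j}}; |τ_{X×Y}| = 25.

Enumerate products U × V with U ∈ τ_X, V ∈ τ_Y (deduplicated):
  ∅ × ∅ = {} (∅)
  {ρ} × {j} = {(ρ,j)}
  {ν, ρ} × {j} = {(ν,j), (ρ,j)}
  {ξ, ρ} × {j} = {(ξ,j), (ρ,j)}
  {ρ} × {h, i} = {(ρ,h), (ρ,i)}
  {ν, ξ, ρ} × {j} = {(ν,j), (ξ,j), (ρ,j)}
  {ρ} × {h, i, j} = {(ρ,h), (ρ,i), (ρ,j)}
  {ν, ρ} × {h, i} = {(ν,h), (ν,i), (ρ,h), (ρ,i)}
  {ξ, ρ} × {h, i} = {(ξ,h), (ξ,i), (ρ,h), (ρ,i)}
  {ν, ρ} × {h, i, j} = {(ν,h), (ν,i), (ν,j), (ρ,h), (ρ,i), (ρ,j)}
  {ν, ξ, ρ} × {h, i} = {(ν,h), (ν,i), (ξ,h), (ξ,i), (ρ,h), (ρ,i)}
  {ξ, ρ} × {h, i, j} = {(ξ,h), (ξ,i), (ξ,j), (ρ,h), (ρ,i), (ρ,j)}
  {ν, ξ, ρ} × {h, i, j} = {(ν,h), (ν,i), (ν,j), (ξ,h), (ξ,i), (ξ,j), (ρ,h), (ρ,i), (ρ,j)}
These 13 distinct sets form the basis B.
Close under arbitrary unions to get τ_{X×Y}; counting gives |τ_{X×Y}| = 25.


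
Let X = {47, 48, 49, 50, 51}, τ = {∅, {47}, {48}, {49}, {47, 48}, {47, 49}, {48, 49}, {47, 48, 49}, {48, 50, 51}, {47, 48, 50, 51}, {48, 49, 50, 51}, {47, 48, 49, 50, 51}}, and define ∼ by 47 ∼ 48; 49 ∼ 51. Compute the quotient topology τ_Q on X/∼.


X/∼ = {[47=48], [49=51], [50]}; |τ_Q| = 3.

Equivalence classes: [47=48], [49=51], [50].
Quotient map π: X → X/∼ sends 47 ↦ [47=48], 48 ↦ [47=48], 49 ↦ [49=51], 50 ↦ [50], 51 ↦ [49=51].
For each subset V ⊆ X/∼, compute π^{-1}(V) ⊆ X and check whether π^{-1}(V) ∈ τ. V is open in τ_Q iff π^{-1}(V) ∈ τ.
  V = {}: π^{-1}(V) = ∅ ∈ τ ✓.
  V = {[47=48]}: π^{-1}(V) = {47, 48} ∈ τ ✓.
  V = {[49=51]}: π^{-1}(V) = {49, 51} ∉ τ ✗.
  V = {[47=48], [49=51]}: π^{-1}(V) = {47, 48, 49, 51} ∉ τ ✗.
  V = {[50]}: π^{-1}(V) = {50} ∉ τ ✗.
  V = {[47=48], [50]}: π^{-1}(V) = {47, 48, 50} ∉ τ ✗.
  V = {[49=51], [50]}: π^{-1}(V) = {49, 50, 51} ∉ τ ✗.
  V = {[47=48], [49=51], [50]}: π^{-1}(V) = {47, 48, 49, 50, 51} ∈ τ ✓.
Open sets in the quotient: τ_Q = {{}, {[47=48]}, {[47=48], [49=51], [50]}} (3 elements).
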